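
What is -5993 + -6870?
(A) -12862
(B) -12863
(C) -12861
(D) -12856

-5993 + -6870 = -12863
B) -12863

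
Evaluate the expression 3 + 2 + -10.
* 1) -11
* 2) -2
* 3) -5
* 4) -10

First: 3 + 2 = 5
Then: 5 + -10 = -5
3) -5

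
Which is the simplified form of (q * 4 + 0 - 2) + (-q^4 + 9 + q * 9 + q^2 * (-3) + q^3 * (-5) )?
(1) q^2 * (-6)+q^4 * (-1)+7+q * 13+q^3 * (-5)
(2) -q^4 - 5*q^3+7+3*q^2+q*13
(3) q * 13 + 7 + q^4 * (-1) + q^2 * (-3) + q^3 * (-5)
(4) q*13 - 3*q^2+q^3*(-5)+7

Adding the polynomials and combining like terms:
(q*4 + 0 - 2) + (-q^4 + 9 + q*9 + q^2*(-3) + q^3*(-5))
= q * 13 + 7 + q^4 * (-1) + q^2 * (-3) + q^3 * (-5)
3) q * 13 + 7 + q^4 * (-1) + q^2 * (-3) + q^3 * (-5)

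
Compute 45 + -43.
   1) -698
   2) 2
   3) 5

45 + -43 = 2
2) 2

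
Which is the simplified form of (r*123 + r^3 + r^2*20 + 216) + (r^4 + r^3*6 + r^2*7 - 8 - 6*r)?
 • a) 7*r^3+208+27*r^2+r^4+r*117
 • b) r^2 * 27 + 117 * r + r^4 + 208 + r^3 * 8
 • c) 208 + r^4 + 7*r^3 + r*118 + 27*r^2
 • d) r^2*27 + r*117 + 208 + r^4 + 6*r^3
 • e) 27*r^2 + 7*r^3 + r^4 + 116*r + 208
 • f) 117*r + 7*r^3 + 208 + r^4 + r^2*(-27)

Adding the polynomials and combining like terms:
(r*123 + r^3 + r^2*20 + 216) + (r^4 + r^3*6 + r^2*7 - 8 - 6*r)
= 7*r^3+208+27*r^2+r^4+r*117
a) 7*r^3+208+27*r^2+r^4+r*117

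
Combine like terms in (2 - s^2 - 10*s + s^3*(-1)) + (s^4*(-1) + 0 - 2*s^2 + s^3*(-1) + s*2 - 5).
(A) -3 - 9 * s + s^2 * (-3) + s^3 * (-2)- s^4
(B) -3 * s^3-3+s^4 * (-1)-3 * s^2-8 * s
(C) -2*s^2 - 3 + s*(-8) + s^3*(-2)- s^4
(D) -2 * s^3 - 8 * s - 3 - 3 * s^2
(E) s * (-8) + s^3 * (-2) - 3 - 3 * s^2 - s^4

Adding the polynomials and combining like terms:
(2 - s^2 - 10*s + s^3*(-1)) + (s^4*(-1) + 0 - 2*s^2 + s^3*(-1) + s*2 - 5)
= s * (-8) + s^3 * (-2) - 3 - 3 * s^2 - s^4
E) s * (-8) + s^3 * (-2) - 3 - 3 * s^2 - s^4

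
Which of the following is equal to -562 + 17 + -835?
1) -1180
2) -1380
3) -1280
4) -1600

First: -562 + 17 = -545
Then: -545 + -835 = -1380
2) -1380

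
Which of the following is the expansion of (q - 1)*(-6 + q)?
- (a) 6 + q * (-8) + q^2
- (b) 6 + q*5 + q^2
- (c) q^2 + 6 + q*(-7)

Expanding (q - 1)*(-6 + q):
= q^2 + 6 + q*(-7)
c) q^2 + 6 + q*(-7)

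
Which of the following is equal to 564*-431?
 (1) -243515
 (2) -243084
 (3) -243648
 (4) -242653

564 * -431 = -243084
2) -243084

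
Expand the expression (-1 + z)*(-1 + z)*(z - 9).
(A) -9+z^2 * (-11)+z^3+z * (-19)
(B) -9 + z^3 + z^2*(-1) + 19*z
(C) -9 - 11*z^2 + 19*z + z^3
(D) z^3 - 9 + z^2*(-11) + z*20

Expanding (-1 + z)*(-1 + z)*(z - 9):
= -9 - 11*z^2 + 19*z + z^3
C) -9 - 11*z^2 + 19*z + z^3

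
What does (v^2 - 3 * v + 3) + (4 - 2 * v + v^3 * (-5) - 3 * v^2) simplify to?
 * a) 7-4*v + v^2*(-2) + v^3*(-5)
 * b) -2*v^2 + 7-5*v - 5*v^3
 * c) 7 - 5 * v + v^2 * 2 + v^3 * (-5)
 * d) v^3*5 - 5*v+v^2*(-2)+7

Adding the polynomials and combining like terms:
(v^2 - 3*v + 3) + (4 - 2*v + v^3*(-5) - 3*v^2)
= -2*v^2 + 7-5*v - 5*v^3
b) -2*v^2 + 7-5*v - 5*v^3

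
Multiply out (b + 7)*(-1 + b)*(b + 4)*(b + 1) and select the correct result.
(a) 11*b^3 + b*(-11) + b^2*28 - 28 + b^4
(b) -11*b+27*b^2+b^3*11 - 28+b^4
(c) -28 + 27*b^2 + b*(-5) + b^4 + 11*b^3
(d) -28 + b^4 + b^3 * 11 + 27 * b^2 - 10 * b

Expanding (b + 7)*(-1 + b)*(b + 4)*(b + 1):
= -11*b+27*b^2+b^3*11 - 28+b^4
b) -11*b+27*b^2+b^3*11 - 28+b^4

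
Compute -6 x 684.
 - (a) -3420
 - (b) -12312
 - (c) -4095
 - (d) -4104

-6 * 684 = -4104
d) -4104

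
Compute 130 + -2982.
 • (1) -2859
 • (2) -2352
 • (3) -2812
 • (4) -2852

130 + -2982 = -2852
4) -2852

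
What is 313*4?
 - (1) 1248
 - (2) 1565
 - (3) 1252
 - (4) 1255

313 * 4 = 1252
3) 1252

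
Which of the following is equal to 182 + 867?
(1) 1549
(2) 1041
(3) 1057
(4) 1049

182 + 867 = 1049
4) 1049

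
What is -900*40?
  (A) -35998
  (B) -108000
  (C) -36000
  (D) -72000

-900 * 40 = -36000
C) -36000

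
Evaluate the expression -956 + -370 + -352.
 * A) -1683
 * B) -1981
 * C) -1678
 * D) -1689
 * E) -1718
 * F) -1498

First: -956 + -370 = -1326
Then: -1326 + -352 = -1678
C) -1678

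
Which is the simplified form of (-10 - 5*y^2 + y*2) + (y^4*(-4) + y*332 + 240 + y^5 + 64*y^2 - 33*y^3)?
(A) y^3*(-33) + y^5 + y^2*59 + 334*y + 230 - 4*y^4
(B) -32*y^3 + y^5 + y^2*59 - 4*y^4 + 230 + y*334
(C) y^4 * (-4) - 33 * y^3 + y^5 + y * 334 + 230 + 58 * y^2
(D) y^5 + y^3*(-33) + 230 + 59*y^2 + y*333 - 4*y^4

Adding the polynomials and combining like terms:
(-10 - 5*y^2 + y*2) + (y^4*(-4) + y*332 + 240 + y^5 + 64*y^2 - 33*y^3)
= y^3*(-33) + y^5 + y^2*59 + 334*y + 230 - 4*y^4
A) y^3*(-33) + y^5 + y^2*59 + 334*y + 230 - 4*y^4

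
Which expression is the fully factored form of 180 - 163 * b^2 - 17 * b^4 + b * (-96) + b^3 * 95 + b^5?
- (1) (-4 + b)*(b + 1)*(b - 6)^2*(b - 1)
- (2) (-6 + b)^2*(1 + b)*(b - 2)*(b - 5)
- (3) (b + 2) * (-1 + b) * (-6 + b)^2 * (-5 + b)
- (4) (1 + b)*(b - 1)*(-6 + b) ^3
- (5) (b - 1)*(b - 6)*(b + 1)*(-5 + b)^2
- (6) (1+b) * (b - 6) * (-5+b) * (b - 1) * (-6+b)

We need to factor 180 - 163 * b^2 - 17 * b^4 + b * (-96) + b^3 * 95 + b^5.
The factored form is (1+b) * (b - 6) * (-5+b) * (b - 1) * (-6+b).
6) (1+b) * (b - 6) * (-5+b) * (b - 1) * (-6+b)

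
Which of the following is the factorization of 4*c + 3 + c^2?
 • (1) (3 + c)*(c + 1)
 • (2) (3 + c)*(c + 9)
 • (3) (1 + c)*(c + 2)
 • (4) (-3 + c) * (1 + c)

We need to factor 4*c + 3 + c^2.
The factored form is (3 + c)*(c + 1).
1) (3 + c)*(c + 1)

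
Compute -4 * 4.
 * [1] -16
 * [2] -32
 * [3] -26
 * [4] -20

-4 * 4 = -16
1) -16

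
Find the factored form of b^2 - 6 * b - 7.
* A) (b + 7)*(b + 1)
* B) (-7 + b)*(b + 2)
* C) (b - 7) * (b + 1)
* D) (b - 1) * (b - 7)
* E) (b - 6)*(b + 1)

We need to factor b^2 - 6 * b - 7.
The factored form is (b - 7) * (b + 1).
C) (b - 7) * (b + 1)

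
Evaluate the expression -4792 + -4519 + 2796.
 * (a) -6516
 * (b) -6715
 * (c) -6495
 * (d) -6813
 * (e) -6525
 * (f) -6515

First: -4792 + -4519 = -9311
Then: -9311 + 2796 = -6515
f) -6515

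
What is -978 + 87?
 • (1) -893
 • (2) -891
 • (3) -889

-978 + 87 = -891
2) -891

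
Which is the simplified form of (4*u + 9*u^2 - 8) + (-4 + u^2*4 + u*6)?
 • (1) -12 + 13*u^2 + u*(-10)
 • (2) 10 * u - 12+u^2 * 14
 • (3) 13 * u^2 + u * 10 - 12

Adding the polynomials and combining like terms:
(4*u + 9*u^2 - 8) + (-4 + u^2*4 + u*6)
= 13 * u^2 + u * 10 - 12
3) 13 * u^2 + u * 10 - 12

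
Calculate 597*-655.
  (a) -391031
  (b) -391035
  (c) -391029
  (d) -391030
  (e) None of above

597 * -655 = -391035
b) -391035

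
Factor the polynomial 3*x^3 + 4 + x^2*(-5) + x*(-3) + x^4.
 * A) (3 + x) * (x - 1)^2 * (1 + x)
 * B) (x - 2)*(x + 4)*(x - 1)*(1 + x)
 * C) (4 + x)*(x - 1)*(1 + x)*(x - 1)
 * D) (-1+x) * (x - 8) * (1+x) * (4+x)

We need to factor 3*x^3 + 4 + x^2*(-5) + x*(-3) + x^4.
The factored form is (4 + x)*(x - 1)*(1 + x)*(x - 1).
C) (4 + x)*(x - 1)*(1 + x)*(x - 1)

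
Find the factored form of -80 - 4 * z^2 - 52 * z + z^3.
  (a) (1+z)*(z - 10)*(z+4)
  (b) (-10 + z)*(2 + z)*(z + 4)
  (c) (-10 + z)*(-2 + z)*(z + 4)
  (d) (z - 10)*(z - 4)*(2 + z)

We need to factor -80 - 4 * z^2 - 52 * z + z^3.
The factored form is (-10 + z)*(2 + z)*(z + 4).
b) (-10 + z)*(2 + z)*(z + 4)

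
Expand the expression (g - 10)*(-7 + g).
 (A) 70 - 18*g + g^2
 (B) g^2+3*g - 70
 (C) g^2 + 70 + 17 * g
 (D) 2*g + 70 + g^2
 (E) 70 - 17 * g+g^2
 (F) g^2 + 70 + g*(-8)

Expanding (g - 10)*(-7 + g):
= 70 - 17 * g+g^2
E) 70 - 17 * g+g^2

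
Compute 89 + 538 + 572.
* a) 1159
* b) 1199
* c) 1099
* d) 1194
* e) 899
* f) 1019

First: 89 + 538 = 627
Then: 627 + 572 = 1199
b) 1199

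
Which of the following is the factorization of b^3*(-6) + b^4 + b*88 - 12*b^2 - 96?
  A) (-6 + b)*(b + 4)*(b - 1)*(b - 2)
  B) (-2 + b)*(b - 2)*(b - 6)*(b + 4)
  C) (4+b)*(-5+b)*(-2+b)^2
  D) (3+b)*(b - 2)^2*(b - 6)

We need to factor b^3*(-6) + b^4 + b*88 - 12*b^2 - 96.
The factored form is (-2 + b)*(b - 2)*(b - 6)*(b + 4).
B) (-2 + b)*(b - 2)*(b - 6)*(b + 4)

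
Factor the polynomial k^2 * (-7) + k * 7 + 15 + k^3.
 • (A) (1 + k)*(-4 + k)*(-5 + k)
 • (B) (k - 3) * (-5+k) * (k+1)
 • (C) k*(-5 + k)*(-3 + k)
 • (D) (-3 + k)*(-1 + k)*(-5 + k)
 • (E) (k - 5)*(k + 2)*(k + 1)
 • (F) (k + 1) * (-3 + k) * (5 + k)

We need to factor k^2 * (-7) + k * 7 + 15 + k^3.
The factored form is (k - 3) * (-5+k) * (k+1).
B) (k - 3) * (-5+k) * (k+1)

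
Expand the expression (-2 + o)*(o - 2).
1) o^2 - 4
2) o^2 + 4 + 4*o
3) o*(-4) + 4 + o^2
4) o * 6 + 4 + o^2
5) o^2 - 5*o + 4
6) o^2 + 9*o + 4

Expanding (-2 + o)*(o - 2):
= o*(-4) + 4 + o^2
3) o*(-4) + 4 + o^2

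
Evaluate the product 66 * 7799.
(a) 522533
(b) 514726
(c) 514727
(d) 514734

66 * 7799 = 514734
d) 514734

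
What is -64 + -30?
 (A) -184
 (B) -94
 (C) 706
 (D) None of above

-64 + -30 = -94
B) -94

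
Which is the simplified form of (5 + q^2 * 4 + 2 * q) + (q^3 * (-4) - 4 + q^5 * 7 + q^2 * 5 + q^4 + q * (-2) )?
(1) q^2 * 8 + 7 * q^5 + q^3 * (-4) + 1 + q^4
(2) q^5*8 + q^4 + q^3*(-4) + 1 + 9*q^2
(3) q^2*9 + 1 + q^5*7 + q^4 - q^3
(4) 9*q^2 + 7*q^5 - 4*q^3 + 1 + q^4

Adding the polynomials and combining like terms:
(5 + q^2*4 + 2*q) + (q^3*(-4) - 4 + q^5*7 + q^2*5 + q^4 + q*(-2))
= 9*q^2 + 7*q^5 - 4*q^3 + 1 + q^4
4) 9*q^2 + 7*q^5 - 4*q^3 + 1 + q^4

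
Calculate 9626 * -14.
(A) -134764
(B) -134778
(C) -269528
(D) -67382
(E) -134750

9626 * -14 = -134764
A) -134764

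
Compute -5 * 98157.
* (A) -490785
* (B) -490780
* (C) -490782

-5 * 98157 = -490785
A) -490785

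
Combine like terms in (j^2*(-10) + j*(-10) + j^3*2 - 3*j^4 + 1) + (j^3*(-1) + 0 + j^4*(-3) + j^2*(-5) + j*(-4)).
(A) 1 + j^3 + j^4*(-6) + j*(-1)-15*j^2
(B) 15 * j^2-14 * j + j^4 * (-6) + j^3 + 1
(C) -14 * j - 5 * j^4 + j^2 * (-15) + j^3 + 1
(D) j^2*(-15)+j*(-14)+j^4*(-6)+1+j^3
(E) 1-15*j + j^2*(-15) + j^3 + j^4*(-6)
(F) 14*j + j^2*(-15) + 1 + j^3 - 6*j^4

Adding the polynomials and combining like terms:
(j^2*(-10) + j*(-10) + j^3*2 - 3*j^4 + 1) + (j^3*(-1) + 0 + j^4*(-3) + j^2*(-5) + j*(-4))
= j^2*(-15)+j*(-14)+j^4*(-6)+1+j^3
D) j^2*(-15)+j*(-14)+j^4*(-6)+1+j^3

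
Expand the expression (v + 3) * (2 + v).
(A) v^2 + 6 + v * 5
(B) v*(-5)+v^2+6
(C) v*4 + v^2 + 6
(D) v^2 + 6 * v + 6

Expanding (v + 3) * (2 + v):
= v^2 + 6 + v * 5
A) v^2 + 6 + v * 5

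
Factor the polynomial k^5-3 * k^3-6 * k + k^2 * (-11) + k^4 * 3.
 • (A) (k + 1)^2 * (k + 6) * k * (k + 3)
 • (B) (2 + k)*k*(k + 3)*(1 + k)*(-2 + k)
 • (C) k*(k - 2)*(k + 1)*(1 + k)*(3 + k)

We need to factor k^5-3 * k^3-6 * k + k^2 * (-11) + k^4 * 3.
The factored form is k*(k - 2)*(k + 1)*(1 + k)*(3 + k).
C) k*(k - 2)*(k + 1)*(1 + k)*(3 + k)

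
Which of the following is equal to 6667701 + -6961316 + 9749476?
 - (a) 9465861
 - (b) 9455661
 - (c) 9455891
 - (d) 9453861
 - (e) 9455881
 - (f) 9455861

First: 6667701 + -6961316 = -293615
Then: -293615 + 9749476 = 9455861
f) 9455861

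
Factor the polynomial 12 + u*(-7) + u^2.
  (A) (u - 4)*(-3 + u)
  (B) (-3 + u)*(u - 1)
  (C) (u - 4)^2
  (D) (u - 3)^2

We need to factor 12 + u*(-7) + u^2.
The factored form is (u - 4)*(-3 + u).
A) (u - 4)*(-3 + u)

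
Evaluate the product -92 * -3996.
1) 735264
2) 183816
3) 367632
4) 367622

-92 * -3996 = 367632
3) 367632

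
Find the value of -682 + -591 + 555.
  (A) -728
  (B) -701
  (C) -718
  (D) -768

First: -682 + -591 = -1273
Then: -1273 + 555 = -718
C) -718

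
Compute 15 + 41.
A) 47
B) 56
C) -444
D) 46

15 + 41 = 56
B) 56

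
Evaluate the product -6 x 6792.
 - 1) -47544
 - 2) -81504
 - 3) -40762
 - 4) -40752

-6 * 6792 = -40752
4) -40752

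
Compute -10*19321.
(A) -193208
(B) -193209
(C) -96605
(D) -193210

-10 * 19321 = -193210
D) -193210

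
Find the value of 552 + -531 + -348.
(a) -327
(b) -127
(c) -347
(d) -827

First: 552 + -531 = 21
Then: 21 + -348 = -327
a) -327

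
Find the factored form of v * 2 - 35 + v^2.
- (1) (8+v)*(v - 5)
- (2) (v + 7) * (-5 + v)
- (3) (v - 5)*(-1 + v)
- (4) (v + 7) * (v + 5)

We need to factor v * 2 - 35 + v^2.
The factored form is (v + 7) * (-5 + v).
2) (v + 7) * (-5 + v)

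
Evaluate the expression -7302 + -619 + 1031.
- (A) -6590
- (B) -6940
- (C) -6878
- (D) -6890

First: -7302 + -619 = -7921
Then: -7921 + 1031 = -6890
D) -6890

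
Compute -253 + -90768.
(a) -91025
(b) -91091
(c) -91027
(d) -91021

-253 + -90768 = -91021
d) -91021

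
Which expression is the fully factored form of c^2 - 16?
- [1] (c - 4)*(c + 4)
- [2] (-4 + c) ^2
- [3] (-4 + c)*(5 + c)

We need to factor c^2 - 16.
The factored form is (c - 4)*(c + 4).
1) (c - 4)*(c + 4)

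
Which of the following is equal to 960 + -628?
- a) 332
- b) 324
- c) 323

960 + -628 = 332
a) 332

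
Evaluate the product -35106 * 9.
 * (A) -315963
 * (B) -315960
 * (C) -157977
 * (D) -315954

-35106 * 9 = -315954
D) -315954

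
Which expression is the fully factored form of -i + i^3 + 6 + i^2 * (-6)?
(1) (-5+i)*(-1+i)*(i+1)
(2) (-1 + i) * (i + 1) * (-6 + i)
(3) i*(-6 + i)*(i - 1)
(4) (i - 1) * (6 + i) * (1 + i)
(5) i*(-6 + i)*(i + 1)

We need to factor -i + i^3 + 6 + i^2 * (-6).
The factored form is (-1 + i) * (i + 1) * (-6 + i).
2) (-1 + i) * (i + 1) * (-6 + i)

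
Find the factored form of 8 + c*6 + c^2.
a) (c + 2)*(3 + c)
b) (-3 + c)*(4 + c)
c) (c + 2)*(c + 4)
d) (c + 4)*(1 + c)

We need to factor 8 + c*6 + c^2.
The factored form is (c + 2)*(c + 4).
c) (c + 2)*(c + 4)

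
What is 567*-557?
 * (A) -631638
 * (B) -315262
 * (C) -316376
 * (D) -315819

567 * -557 = -315819
D) -315819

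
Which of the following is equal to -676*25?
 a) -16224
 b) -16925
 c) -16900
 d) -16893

-676 * 25 = -16900
c) -16900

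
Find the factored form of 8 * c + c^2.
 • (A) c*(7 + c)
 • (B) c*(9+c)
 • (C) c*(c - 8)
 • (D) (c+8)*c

We need to factor 8 * c + c^2.
The factored form is (c+8)*c.
D) (c+8)*c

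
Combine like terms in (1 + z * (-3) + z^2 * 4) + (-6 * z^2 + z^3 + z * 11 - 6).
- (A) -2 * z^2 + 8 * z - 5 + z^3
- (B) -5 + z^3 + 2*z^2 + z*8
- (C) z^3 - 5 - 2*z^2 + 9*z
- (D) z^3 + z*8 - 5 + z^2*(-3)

Adding the polynomials and combining like terms:
(1 + z*(-3) + z^2*4) + (-6*z^2 + z^3 + z*11 - 6)
= -2 * z^2 + 8 * z - 5 + z^3
A) -2 * z^2 + 8 * z - 5 + z^3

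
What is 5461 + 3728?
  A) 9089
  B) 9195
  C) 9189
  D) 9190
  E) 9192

5461 + 3728 = 9189
C) 9189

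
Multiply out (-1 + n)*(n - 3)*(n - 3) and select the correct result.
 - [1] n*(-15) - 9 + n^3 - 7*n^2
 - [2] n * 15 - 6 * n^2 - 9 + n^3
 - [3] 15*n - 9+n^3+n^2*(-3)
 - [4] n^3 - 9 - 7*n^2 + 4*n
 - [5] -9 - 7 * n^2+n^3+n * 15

Expanding (-1 + n)*(n - 3)*(n - 3):
= -9 - 7 * n^2+n^3+n * 15
5) -9 - 7 * n^2+n^3+n * 15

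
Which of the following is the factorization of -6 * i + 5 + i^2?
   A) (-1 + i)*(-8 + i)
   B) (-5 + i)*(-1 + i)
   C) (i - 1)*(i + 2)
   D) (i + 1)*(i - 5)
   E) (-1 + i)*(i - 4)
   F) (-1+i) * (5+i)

We need to factor -6 * i + 5 + i^2.
The factored form is (-5 + i)*(-1 + i).
B) (-5 + i)*(-1 + i)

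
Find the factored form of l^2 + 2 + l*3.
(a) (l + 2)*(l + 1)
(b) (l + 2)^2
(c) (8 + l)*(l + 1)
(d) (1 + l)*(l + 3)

We need to factor l^2 + 2 + l*3.
The factored form is (l + 2)*(l + 1).
a) (l + 2)*(l + 1)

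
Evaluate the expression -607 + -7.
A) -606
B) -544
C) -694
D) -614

-607 + -7 = -614
D) -614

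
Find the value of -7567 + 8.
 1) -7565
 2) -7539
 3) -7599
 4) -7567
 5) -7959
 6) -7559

-7567 + 8 = -7559
6) -7559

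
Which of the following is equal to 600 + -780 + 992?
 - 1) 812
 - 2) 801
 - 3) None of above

First: 600 + -780 = -180
Then: -180 + 992 = 812
1) 812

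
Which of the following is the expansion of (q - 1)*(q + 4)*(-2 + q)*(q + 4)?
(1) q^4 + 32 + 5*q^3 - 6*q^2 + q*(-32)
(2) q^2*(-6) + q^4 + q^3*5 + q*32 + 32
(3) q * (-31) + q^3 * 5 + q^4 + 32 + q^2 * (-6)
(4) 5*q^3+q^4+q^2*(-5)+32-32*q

Expanding (q - 1)*(q + 4)*(-2 + q)*(q + 4):
= q^4 + 32 + 5*q^3 - 6*q^2 + q*(-32)
1) q^4 + 32 + 5*q^3 - 6*q^2 + q*(-32)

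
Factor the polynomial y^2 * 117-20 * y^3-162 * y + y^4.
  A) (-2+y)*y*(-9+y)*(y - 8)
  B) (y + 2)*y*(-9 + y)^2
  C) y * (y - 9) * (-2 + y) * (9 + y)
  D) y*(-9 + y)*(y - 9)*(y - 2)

We need to factor y^2 * 117-20 * y^3-162 * y + y^4.
The factored form is y*(-9 + y)*(y - 9)*(y - 2).
D) y*(-9 + y)*(y - 9)*(y - 2)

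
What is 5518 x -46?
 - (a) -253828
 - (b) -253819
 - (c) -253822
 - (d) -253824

5518 * -46 = -253828
a) -253828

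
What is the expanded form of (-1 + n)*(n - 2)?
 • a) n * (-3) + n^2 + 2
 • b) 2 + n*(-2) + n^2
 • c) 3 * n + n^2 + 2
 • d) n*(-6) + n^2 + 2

Expanding (-1 + n)*(n - 2):
= n * (-3) + n^2 + 2
a) n * (-3) + n^2 + 2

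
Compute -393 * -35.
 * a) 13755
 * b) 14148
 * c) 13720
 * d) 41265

-393 * -35 = 13755
a) 13755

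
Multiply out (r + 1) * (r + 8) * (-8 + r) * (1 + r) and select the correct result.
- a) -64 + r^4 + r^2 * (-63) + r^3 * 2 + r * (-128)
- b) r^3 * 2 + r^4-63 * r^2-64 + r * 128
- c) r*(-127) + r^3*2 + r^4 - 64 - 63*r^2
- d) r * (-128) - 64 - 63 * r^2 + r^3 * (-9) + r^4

Expanding (r + 1) * (r + 8) * (-8 + r) * (1 + r):
= -64 + r^4 + r^2 * (-63) + r^3 * 2 + r * (-128)
a) -64 + r^4 + r^2 * (-63) + r^3 * 2 + r * (-128)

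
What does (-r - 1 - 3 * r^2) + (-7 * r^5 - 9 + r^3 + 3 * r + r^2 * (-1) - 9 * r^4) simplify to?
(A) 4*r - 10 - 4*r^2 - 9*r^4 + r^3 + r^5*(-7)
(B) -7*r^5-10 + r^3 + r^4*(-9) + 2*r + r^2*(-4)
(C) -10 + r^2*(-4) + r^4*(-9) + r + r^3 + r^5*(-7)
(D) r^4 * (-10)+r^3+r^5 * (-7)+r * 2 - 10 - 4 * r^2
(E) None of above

Adding the polynomials and combining like terms:
(-r - 1 - 3*r^2) + (-7*r^5 - 9 + r^3 + 3*r + r^2*(-1) - 9*r^4)
= -7*r^5-10 + r^3 + r^4*(-9) + 2*r + r^2*(-4)
B) -7*r^5-10 + r^3 + r^4*(-9) + 2*r + r^2*(-4)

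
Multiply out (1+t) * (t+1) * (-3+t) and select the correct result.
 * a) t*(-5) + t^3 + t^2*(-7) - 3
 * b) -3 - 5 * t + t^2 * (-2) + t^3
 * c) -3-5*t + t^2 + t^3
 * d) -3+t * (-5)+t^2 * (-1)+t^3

Expanding (1+t) * (t+1) * (-3+t):
= -3+t * (-5)+t^2 * (-1)+t^3
d) -3+t * (-5)+t^2 * (-1)+t^3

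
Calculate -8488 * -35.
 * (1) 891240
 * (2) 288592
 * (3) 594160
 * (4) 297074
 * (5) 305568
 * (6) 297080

-8488 * -35 = 297080
6) 297080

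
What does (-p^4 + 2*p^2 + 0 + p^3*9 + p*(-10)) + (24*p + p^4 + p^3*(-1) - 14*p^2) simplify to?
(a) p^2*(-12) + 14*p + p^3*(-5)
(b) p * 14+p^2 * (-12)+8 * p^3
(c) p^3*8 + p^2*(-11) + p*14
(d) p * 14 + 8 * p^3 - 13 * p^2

Adding the polynomials and combining like terms:
(-p^4 + 2*p^2 + 0 + p^3*9 + p*(-10)) + (24*p + p^4 + p^3*(-1) - 14*p^2)
= p * 14+p^2 * (-12)+8 * p^3
b) p * 14+p^2 * (-12)+8 * p^3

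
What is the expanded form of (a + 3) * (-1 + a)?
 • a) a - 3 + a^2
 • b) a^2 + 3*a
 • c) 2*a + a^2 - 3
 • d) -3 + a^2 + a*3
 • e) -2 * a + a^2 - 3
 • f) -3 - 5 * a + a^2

Expanding (a + 3) * (-1 + a):
= 2*a + a^2 - 3
c) 2*a + a^2 - 3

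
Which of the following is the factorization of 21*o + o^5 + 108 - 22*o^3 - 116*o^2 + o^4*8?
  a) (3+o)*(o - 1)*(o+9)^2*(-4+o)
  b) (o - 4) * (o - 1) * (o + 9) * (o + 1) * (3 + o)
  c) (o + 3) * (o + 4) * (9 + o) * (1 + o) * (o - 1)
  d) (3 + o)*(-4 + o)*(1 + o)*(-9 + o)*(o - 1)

We need to factor 21*o + o^5 + 108 - 22*o^3 - 116*o^2 + o^4*8.
The factored form is (o - 4) * (o - 1) * (o + 9) * (o + 1) * (3 + o).
b) (o - 4) * (o - 1) * (o + 9) * (o + 1) * (3 + o)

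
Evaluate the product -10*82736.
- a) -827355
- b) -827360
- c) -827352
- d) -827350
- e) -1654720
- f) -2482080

-10 * 82736 = -827360
b) -827360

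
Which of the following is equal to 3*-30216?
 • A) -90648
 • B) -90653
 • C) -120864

3 * -30216 = -90648
A) -90648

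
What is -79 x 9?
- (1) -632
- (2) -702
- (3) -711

-79 * 9 = -711
3) -711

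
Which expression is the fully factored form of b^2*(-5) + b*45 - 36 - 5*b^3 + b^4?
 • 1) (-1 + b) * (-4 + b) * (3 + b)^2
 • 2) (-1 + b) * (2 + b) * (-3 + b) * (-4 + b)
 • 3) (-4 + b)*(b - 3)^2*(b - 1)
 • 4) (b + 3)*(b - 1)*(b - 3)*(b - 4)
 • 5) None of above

We need to factor b^2*(-5) + b*45 - 36 - 5*b^3 + b^4.
The factored form is (b + 3)*(b - 1)*(b - 3)*(b - 4).
4) (b + 3)*(b - 1)*(b - 3)*(b - 4)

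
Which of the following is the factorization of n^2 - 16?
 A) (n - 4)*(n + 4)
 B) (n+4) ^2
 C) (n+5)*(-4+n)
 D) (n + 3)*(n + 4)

We need to factor n^2 - 16.
The factored form is (n - 4)*(n + 4).
A) (n - 4)*(n + 4)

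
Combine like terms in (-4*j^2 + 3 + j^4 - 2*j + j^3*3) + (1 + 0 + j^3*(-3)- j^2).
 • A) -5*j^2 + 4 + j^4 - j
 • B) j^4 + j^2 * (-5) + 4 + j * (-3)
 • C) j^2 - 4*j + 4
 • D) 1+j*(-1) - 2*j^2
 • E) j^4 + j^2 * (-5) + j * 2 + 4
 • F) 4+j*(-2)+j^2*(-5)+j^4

Adding the polynomials and combining like terms:
(-4*j^2 + 3 + j^4 - 2*j + j^3*3) + (1 + 0 + j^3*(-3) - j^2)
= 4+j*(-2)+j^2*(-5)+j^4
F) 4+j*(-2)+j^2*(-5)+j^4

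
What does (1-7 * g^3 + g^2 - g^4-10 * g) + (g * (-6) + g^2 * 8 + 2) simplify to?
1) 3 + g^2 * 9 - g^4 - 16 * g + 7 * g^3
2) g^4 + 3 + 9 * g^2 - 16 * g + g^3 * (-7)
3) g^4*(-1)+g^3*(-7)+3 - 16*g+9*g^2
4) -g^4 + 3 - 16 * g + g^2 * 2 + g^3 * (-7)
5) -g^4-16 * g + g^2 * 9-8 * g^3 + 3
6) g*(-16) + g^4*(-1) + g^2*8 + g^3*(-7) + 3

Adding the polynomials and combining like terms:
(1 - 7*g^3 + g^2 - g^4 - 10*g) + (g*(-6) + g^2*8 + 2)
= g^4*(-1)+g^3*(-7)+3 - 16*g+9*g^2
3) g^4*(-1)+g^3*(-7)+3 - 16*g+9*g^2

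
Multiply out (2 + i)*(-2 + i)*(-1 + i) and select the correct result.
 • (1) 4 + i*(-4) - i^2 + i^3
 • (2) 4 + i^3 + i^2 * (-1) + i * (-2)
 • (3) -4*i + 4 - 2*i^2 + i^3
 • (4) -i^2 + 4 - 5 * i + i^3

Expanding (2 + i)*(-2 + i)*(-1 + i):
= 4 + i*(-4) - i^2 + i^3
1) 4 + i*(-4) - i^2 + i^3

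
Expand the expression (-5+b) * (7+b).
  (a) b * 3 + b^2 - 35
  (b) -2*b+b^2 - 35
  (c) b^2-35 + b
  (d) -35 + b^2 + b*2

Expanding (-5+b) * (7+b):
= -35 + b^2 + b*2
d) -35 + b^2 + b*2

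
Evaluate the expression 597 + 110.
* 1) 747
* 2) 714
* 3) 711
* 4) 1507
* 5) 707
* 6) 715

597 + 110 = 707
5) 707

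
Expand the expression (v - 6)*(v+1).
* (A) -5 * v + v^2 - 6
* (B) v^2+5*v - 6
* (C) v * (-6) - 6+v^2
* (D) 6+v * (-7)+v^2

Expanding (v - 6)*(v+1):
= -5 * v + v^2 - 6
A) -5 * v + v^2 - 6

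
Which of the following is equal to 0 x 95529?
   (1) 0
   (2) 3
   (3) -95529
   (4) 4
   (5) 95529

0 * 95529 = 0
1) 0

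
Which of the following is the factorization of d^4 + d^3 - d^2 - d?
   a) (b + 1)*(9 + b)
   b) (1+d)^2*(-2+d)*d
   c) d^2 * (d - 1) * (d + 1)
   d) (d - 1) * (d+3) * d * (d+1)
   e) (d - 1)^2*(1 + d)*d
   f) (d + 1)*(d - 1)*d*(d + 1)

We need to factor d^4 + d^3 - d^2 - d.
The factored form is (d + 1)*(d - 1)*d*(d + 1).
f) (d + 1)*(d - 1)*d*(d + 1)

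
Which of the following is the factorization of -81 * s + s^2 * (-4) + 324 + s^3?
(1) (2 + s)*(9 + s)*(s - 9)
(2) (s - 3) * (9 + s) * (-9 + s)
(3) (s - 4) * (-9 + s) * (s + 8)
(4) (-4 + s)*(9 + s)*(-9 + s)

We need to factor -81 * s + s^2 * (-4) + 324 + s^3.
The factored form is (-4 + s)*(9 + s)*(-9 + s).
4) (-4 + s)*(9 + s)*(-9 + s)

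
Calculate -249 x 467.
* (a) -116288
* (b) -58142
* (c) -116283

-249 * 467 = -116283
c) -116283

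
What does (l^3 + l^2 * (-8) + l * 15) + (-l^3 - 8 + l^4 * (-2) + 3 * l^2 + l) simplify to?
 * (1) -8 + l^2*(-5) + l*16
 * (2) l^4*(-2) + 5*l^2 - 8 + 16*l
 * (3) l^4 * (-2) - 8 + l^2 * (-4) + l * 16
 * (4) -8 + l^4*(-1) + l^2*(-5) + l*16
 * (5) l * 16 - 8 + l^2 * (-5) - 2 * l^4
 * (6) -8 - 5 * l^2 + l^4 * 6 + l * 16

Adding the polynomials and combining like terms:
(l^3 + l^2*(-8) + l*15) + (-l^3 - 8 + l^4*(-2) + 3*l^2 + l)
= l * 16 - 8 + l^2 * (-5) - 2 * l^4
5) l * 16 - 8 + l^2 * (-5) - 2 * l^4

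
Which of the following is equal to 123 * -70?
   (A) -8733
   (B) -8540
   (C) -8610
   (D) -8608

123 * -70 = -8610
C) -8610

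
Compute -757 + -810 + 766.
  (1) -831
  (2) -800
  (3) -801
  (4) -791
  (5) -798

First: -757 + -810 = -1567
Then: -1567 + 766 = -801
3) -801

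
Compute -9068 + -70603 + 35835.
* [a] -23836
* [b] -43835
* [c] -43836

First: -9068 + -70603 = -79671
Then: -79671 + 35835 = -43836
c) -43836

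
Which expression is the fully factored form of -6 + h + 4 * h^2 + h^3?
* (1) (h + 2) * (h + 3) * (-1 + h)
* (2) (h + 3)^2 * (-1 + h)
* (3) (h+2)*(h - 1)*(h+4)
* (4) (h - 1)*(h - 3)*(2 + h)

We need to factor -6 + h + 4 * h^2 + h^3.
The factored form is (h + 2) * (h + 3) * (-1 + h).
1) (h + 2) * (h + 3) * (-1 + h)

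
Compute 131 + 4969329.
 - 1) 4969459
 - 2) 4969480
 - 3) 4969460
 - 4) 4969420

131 + 4969329 = 4969460
3) 4969460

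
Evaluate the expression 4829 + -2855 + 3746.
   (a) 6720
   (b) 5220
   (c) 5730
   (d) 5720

First: 4829 + -2855 = 1974
Then: 1974 + 3746 = 5720
d) 5720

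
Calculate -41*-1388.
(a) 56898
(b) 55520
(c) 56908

-41 * -1388 = 56908
c) 56908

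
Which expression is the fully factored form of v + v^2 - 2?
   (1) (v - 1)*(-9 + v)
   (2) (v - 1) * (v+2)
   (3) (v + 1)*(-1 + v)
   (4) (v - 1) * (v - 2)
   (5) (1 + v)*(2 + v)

We need to factor v + v^2 - 2.
The factored form is (v - 1) * (v+2).
2) (v - 1) * (v+2)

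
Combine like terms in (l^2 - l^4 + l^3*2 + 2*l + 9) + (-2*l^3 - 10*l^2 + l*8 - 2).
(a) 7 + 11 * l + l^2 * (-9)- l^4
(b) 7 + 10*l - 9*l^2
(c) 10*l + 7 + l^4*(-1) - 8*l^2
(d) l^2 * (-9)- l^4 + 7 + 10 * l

Adding the polynomials and combining like terms:
(l^2 - l^4 + l^3*2 + 2*l + 9) + (-2*l^3 - 10*l^2 + l*8 - 2)
= l^2 * (-9)- l^4 + 7 + 10 * l
d) l^2 * (-9)- l^4 + 7 + 10 * l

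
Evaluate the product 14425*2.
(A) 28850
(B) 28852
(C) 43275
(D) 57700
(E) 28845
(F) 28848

14425 * 2 = 28850
A) 28850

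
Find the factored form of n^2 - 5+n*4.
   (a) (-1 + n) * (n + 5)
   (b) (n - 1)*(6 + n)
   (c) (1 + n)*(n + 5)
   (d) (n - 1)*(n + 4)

We need to factor n^2 - 5+n*4.
The factored form is (-1 + n) * (n + 5).
a) (-1 + n) * (n + 5)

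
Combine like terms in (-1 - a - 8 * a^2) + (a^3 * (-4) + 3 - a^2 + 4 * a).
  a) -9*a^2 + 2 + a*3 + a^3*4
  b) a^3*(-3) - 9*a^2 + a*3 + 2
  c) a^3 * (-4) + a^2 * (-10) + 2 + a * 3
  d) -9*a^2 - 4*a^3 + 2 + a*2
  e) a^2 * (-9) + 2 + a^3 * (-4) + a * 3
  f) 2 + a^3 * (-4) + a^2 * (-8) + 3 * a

Adding the polynomials and combining like terms:
(-1 - a - 8*a^2) + (a^3*(-4) + 3 - a^2 + 4*a)
= a^2 * (-9) + 2 + a^3 * (-4) + a * 3
e) a^2 * (-9) + 2 + a^3 * (-4) + a * 3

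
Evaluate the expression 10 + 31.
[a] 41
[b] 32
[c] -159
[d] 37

10 + 31 = 41
a) 41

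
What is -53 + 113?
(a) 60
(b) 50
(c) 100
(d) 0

-53 + 113 = 60
a) 60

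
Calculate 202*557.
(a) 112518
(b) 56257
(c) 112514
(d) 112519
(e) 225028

202 * 557 = 112514
c) 112514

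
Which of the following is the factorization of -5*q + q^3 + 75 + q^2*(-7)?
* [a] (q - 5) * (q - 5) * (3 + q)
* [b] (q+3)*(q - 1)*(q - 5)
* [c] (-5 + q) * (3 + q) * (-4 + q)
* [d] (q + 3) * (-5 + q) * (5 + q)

We need to factor -5*q + q^3 + 75 + q^2*(-7).
The factored form is (q - 5) * (q - 5) * (3 + q).
a) (q - 5) * (q - 5) * (3 + q)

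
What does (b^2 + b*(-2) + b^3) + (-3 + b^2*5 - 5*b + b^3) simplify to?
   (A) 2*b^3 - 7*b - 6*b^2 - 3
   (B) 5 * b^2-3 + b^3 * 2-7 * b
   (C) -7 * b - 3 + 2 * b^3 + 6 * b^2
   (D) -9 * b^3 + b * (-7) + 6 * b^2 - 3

Adding the polynomials and combining like terms:
(b^2 + b*(-2) + b^3) + (-3 + b^2*5 - 5*b + b^3)
= -7 * b - 3 + 2 * b^3 + 6 * b^2
C) -7 * b - 3 + 2 * b^3 + 6 * b^2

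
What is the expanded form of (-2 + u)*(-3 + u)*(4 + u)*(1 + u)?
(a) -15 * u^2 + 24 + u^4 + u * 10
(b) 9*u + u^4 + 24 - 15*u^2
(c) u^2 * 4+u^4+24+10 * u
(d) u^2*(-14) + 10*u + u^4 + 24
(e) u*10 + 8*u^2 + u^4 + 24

Expanding (-2 + u)*(-3 + u)*(4 + u)*(1 + u):
= -15 * u^2 + 24 + u^4 + u * 10
a) -15 * u^2 + 24 + u^4 + u * 10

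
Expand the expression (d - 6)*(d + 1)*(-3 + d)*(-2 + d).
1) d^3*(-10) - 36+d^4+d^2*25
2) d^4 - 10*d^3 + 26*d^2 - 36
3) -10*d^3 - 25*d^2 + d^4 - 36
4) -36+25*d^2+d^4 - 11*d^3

Expanding (d - 6)*(d + 1)*(-3 + d)*(-2 + d):
= d^3*(-10) - 36+d^4+d^2*25
1) d^3*(-10) - 36+d^4+d^2*25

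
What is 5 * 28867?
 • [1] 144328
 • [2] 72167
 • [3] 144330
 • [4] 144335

5 * 28867 = 144335
4) 144335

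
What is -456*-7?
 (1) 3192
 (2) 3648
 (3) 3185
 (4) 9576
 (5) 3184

-456 * -7 = 3192
1) 3192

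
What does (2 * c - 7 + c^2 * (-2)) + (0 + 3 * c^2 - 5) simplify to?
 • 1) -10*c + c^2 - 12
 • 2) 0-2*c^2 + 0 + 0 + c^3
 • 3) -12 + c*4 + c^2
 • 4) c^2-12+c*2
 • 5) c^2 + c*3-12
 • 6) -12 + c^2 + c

Adding the polynomials and combining like terms:
(2*c - 7 + c^2*(-2)) + (0 + 3*c^2 - 5)
= c^2-12+c*2
4) c^2-12+c*2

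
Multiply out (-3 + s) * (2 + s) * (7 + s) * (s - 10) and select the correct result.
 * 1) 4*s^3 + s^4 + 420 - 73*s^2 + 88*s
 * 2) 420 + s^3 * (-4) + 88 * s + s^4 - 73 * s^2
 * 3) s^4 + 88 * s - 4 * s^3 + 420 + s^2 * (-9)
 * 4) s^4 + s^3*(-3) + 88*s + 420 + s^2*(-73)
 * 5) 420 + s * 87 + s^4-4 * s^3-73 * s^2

Expanding (-3 + s) * (2 + s) * (7 + s) * (s - 10):
= 420 + s^3 * (-4) + 88 * s + s^4 - 73 * s^2
2) 420 + s^3 * (-4) + 88 * s + s^4 - 73 * s^2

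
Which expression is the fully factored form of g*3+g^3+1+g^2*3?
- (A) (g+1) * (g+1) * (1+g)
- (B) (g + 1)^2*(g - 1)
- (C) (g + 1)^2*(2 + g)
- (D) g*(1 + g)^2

We need to factor g*3+g^3+1+g^2*3.
The factored form is (g+1) * (g+1) * (1+g).
A) (g+1) * (g+1) * (1+g)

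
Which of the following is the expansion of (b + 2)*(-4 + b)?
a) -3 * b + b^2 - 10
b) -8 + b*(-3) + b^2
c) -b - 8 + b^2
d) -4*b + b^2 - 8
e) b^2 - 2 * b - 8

Expanding (b + 2)*(-4 + b):
= b^2 - 2 * b - 8
e) b^2 - 2 * b - 8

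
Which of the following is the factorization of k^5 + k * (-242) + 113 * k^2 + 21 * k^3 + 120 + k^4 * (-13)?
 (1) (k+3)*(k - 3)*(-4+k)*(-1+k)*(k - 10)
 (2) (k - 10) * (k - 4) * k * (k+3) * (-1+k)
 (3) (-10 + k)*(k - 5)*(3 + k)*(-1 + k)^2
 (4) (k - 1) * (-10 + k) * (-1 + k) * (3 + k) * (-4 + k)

We need to factor k^5 + k * (-242) + 113 * k^2 + 21 * k^3 + 120 + k^4 * (-13).
The factored form is (k - 1) * (-10 + k) * (-1 + k) * (3 + k) * (-4 + k).
4) (k - 1) * (-10 + k) * (-1 + k) * (3 + k) * (-4 + k)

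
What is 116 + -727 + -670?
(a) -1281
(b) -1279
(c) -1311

First: 116 + -727 = -611
Then: -611 + -670 = -1281
a) -1281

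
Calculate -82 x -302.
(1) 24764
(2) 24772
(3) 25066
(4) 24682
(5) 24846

-82 * -302 = 24764
1) 24764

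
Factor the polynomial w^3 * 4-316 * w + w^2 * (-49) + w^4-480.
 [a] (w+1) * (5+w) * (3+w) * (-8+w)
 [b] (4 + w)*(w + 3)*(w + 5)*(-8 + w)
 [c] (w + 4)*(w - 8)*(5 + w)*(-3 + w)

We need to factor w^3 * 4-316 * w + w^2 * (-49) + w^4-480.
The factored form is (4 + w)*(w + 3)*(w + 5)*(-8 + w).
b) (4 + w)*(w + 3)*(w + 5)*(-8 + w)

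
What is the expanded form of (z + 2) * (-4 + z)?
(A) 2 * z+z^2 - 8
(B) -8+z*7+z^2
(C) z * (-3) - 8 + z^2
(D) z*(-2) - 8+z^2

Expanding (z + 2) * (-4 + z):
= z*(-2) - 8+z^2
D) z*(-2) - 8+z^2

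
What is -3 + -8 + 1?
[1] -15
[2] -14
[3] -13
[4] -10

First: -3 + -8 = -11
Then: -11 + 1 = -10
4) -10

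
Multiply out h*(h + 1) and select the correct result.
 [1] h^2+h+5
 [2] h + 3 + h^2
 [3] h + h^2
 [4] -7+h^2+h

Expanding h*(h + 1):
= h + h^2
3) h + h^2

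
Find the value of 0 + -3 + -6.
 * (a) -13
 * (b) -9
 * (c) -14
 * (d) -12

First: 0 + -3 = -3
Then: -3 + -6 = -9
b) -9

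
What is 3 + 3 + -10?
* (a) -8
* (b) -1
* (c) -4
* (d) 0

First: 3 + 3 = 6
Then: 6 + -10 = -4
c) -4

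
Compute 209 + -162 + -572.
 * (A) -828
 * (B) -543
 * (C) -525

First: 209 + -162 = 47
Then: 47 + -572 = -525
C) -525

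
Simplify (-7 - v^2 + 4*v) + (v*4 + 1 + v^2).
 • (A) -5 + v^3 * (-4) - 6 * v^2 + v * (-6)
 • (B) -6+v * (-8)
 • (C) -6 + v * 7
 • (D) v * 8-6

Adding the polynomials and combining like terms:
(-7 - v^2 + 4*v) + (v*4 + 1 + v^2)
= v * 8-6
D) v * 8-6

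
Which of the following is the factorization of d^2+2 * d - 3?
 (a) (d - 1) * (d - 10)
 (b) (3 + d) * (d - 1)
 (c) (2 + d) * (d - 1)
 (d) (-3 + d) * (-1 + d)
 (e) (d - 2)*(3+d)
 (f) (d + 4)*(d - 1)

We need to factor d^2+2 * d - 3.
The factored form is (3 + d) * (d - 1).
b) (3 + d) * (d - 1)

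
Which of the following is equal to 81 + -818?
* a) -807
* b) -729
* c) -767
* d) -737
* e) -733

81 + -818 = -737
d) -737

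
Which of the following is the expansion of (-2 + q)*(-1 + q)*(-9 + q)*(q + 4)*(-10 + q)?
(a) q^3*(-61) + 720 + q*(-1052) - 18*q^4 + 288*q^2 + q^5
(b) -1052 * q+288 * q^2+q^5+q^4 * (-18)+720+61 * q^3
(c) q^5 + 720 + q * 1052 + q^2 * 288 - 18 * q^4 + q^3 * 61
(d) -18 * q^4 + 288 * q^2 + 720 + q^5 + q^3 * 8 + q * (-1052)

Expanding (-2 + q)*(-1 + q)*(-9 + q)*(q + 4)*(-10 + q):
= -1052 * q+288 * q^2+q^5+q^4 * (-18)+720+61 * q^3
b) -1052 * q+288 * q^2+q^5+q^4 * (-18)+720+61 * q^3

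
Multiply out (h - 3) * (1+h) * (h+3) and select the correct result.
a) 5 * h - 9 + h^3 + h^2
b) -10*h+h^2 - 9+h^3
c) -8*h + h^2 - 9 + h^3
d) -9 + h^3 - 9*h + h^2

Expanding (h - 3) * (1+h) * (h+3):
= -9 + h^3 - 9*h + h^2
d) -9 + h^3 - 9*h + h^2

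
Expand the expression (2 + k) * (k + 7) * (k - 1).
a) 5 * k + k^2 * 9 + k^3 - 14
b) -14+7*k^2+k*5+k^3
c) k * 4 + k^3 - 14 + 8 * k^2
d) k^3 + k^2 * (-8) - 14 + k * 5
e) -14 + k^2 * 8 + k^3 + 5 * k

Expanding (2 + k) * (k + 7) * (k - 1):
= -14 + k^2 * 8 + k^3 + 5 * k
e) -14 + k^2 * 8 + k^3 + 5 * k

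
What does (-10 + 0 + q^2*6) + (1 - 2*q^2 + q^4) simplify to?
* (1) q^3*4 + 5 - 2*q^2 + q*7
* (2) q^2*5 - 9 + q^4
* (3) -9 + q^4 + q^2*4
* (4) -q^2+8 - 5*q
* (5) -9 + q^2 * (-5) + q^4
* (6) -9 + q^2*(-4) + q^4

Adding the polynomials and combining like terms:
(-10 + 0 + q^2*6) + (1 - 2*q^2 + q^4)
= -9 + q^4 + q^2*4
3) -9 + q^4 + q^2*4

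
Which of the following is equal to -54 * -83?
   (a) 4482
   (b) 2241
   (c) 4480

-54 * -83 = 4482
a) 4482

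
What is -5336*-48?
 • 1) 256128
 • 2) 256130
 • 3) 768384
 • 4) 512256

-5336 * -48 = 256128
1) 256128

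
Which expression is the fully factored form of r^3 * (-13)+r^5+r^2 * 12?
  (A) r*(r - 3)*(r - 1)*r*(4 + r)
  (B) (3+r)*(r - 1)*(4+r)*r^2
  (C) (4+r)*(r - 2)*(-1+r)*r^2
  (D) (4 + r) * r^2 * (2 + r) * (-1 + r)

We need to factor r^3 * (-13)+r^5+r^2 * 12.
The factored form is r*(r - 3)*(r - 1)*r*(4 + r).
A) r*(r - 3)*(r - 1)*r*(4 + r)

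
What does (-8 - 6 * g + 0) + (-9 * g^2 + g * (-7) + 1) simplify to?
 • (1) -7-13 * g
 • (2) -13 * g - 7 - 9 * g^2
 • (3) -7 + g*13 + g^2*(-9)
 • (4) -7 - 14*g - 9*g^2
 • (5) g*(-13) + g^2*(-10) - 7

Adding the polynomials and combining like terms:
(-8 - 6*g + 0) + (-9*g^2 + g*(-7) + 1)
= -13 * g - 7 - 9 * g^2
2) -13 * g - 7 - 9 * g^2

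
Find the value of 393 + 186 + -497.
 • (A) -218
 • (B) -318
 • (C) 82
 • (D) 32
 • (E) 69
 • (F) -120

First: 393 + 186 = 579
Then: 579 + -497 = 82
C) 82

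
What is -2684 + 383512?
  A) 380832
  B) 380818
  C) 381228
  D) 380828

-2684 + 383512 = 380828
D) 380828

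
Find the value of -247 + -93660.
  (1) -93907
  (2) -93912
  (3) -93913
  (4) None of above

-247 + -93660 = -93907
1) -93907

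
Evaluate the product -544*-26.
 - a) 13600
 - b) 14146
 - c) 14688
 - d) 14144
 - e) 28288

-544 * -26 = 14144
d) 14144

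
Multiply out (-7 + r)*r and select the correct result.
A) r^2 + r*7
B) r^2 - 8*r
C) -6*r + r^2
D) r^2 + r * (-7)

Expanding (-7 + r)*r:
= r^2 + r * (-7)
D) r^2 + r * (-7)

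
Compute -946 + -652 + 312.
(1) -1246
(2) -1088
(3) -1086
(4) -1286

First: -946 + -652 = -1598
Then: -1598 + 312 = -1286
4) -1286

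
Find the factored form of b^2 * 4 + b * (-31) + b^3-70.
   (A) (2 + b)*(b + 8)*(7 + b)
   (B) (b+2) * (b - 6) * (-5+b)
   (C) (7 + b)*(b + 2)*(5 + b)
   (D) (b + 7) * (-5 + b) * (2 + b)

We need to factor b^2 * 4 + b * (-31) + b^3-70.
The factored form is (b + 7) * (-5 + b) * (2 + b).
D) (b + 7) * (-5 + b) * (2 + b)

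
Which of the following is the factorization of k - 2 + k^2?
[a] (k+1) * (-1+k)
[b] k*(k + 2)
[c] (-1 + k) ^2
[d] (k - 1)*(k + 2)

We need to factor k - 2 + k^2.
The factored form is (k - 1)*(k + 2).
d) (k - 1)*(k + 2)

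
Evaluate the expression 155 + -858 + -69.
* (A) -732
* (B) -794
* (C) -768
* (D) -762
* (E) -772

First: 155 + -858 = -703
Then: -703 + -69 = -772
E) -772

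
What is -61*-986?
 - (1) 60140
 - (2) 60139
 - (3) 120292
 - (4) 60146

-61 * -986 = 60146
4) 60146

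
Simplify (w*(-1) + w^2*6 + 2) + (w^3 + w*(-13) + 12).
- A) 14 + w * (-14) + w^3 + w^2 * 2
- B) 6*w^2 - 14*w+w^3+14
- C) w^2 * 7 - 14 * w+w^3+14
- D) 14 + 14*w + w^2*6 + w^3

Adding the polynomials and combining like terms:
(w*(-1) + w^2*6 + 2) + (w^3 + w*(-13) + 12)
= 6*w^2 - 14*w+w^3+14
B) 6*w^2 - 14*w+w^3+14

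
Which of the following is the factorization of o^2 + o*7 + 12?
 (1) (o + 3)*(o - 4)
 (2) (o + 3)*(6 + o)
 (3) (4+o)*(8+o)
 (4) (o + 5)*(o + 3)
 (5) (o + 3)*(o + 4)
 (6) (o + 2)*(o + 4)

We need to factor o^2 + o*7 + 12.
The factored form is (o + 3)*(o + 4).
5) (o + 3)*(o + 4)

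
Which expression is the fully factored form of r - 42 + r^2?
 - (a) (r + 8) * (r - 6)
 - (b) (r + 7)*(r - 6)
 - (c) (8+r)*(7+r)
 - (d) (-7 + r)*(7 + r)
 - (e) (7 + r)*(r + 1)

We need to factor r - 42 + r^2.
The factored form is (r + 7)*(r - 6).
b) (r + 7)*(r - 6)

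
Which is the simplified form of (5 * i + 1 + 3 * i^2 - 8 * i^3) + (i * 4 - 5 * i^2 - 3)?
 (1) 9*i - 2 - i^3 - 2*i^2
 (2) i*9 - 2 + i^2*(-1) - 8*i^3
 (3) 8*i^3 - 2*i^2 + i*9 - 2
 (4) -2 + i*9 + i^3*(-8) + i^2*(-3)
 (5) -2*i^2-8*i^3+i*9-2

Adding the polynomials and combining like terms:
(5*i + 1 + 3*i^2 - 8*i^3) + (i*4 - 5*i^2 - 3)
= -2*i^2-8*i^3+i*9-2
5) -2*i^2-8*i^3+i*9-2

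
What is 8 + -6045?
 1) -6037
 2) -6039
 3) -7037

8 + -6045 = -6037
1) -6037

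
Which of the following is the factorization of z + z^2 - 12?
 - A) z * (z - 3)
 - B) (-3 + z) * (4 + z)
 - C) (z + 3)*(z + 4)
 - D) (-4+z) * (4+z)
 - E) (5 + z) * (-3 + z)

We need to factor z + z^2 - 12.
The factored form is (-3 + z) * (4 + z).
B) (-3 + z) * (4 + z)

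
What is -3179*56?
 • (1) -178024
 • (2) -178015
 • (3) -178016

-3179 * 56 = -178024
1) -178024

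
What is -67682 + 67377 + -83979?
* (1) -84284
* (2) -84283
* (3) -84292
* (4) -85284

First: -67682 + 67377 = -305
Then: -305 + -83979 = -84284
1) -84284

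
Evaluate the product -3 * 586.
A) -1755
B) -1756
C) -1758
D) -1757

-3 * 586 = -1758
C) -1758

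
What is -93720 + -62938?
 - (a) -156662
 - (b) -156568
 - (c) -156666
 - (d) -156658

-93720 + -62938 = -156658
d) -156658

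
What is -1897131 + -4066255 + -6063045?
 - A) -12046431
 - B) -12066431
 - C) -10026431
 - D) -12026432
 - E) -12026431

First: -1897131 + -4066255 = -5963386
Then: -5963386 + -6063045 = -12026431
E) -12026431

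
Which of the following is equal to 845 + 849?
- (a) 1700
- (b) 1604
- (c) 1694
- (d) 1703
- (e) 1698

845 + 849 = 1694
c) 1694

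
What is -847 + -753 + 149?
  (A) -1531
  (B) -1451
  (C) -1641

First: -847 + -753 = -1600
Then: -1600 + 149 = -1451
B) -1451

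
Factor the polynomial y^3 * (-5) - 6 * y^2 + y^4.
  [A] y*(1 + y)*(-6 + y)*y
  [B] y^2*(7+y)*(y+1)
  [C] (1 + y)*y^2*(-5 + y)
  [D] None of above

We need to factor y^3 * (-5) - 6 * y^2 + y^4.
The factored form is y*(1 + y)*(-6 + y)*y.
A) y*(1 + y)*(-6 + y)*y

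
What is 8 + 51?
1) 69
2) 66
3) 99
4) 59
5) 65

8 + 51 = 59
4) 59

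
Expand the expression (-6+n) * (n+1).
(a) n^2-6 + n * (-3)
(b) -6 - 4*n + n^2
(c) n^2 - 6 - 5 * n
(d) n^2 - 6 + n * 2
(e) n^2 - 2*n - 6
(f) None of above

Expanding (-6+n) * (n+1):
= n^2 - 6 - 5 * n
c) n^2 - 6 - 5 * n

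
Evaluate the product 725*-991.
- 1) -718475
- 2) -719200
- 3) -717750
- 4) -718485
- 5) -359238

725 * -991 = -718475
1) -718475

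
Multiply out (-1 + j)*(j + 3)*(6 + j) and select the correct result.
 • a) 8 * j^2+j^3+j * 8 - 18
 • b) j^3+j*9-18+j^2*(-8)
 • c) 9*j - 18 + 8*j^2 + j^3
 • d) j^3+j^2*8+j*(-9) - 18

Expanding (-1 + j)*(j + 3)*(6 + j):
= 9*j - 18 + 8*j^2 + j^3
c) 9*j - 18 + 8*j^2 + j^3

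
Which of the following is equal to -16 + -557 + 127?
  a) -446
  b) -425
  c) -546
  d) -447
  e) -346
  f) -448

First: -16 + -557 = -573
Then: -573 + 127 = -446
a) -446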